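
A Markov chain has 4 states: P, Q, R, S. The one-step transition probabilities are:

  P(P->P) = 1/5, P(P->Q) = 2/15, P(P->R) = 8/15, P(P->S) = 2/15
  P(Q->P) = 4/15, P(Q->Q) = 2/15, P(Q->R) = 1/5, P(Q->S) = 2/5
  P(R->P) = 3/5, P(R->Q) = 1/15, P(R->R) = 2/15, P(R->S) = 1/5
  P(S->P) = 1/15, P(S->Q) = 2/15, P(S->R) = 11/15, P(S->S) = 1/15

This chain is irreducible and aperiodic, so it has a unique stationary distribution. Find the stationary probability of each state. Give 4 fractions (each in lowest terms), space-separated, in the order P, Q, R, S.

The stationary distribution satisfies pi = pi * P, i.e.:
  pi_P = 1/5*pi_P + 4/15*pi_Q + 3/5*pi_R + 1/15*pi_S
  pi_Q = 2/15*pi_P + 2/15*pi_Q + 1/15*pi_R + 2/15*pi_S
  pi_R = 8/15*pi_P + 1/5*pi_Q + 2/15*pi_R + 11/15*pi_S
  pi_S = 2/15*pi_P + 2/5*pi_Q + 1/5*pi_R + 1/15*pi_S
with normalization: pi_P + pi_Q + pi_R + pi_S = 1.

Using the first 3 balance equations plus normalization, the linear system A*pi = b is:
  [-4/5, 4/15, 3/5, 1/15] . pi = 0
  [2/15, -13/15, 1/15, 2/15] . pi = 0
  [8/15, 1/5, -13/15, 11/15] . pi = 0
  [1, 1, 1, 1] . pi = 1

Solving yields:
  pi_P = 1655/4927
  pi_Q = 532/4927
  pi_R = 1874/4927
  pi_S = 866/4927

Verification (pi * P):
  1655/4927*1/5 + 532/4927*4/15 + 1874/4927*3/5 + 866/4927*1/15 = 1655/4927 = pi_P  (ok)
  1655/4927*2/15 + 532/4927*2/15 + 1874/4927*1/15 + 866/4927*2/15 = 532/4927 = pi_Q  (ok)
  1655/4927*8/15 + 532/4927*1/5 + 1874/4927*2/15 + 866/4927*11/15 = 1874/4927 = pi_R  (ok)
  1655/4927*2/15 + 532/4927*2/5 + 1874/4927*1/5 + 866/4927*1/15 = 866/4927 = pi_S  (ok)

Answer: 1655/4927 532/4927 1874/4927 866/4927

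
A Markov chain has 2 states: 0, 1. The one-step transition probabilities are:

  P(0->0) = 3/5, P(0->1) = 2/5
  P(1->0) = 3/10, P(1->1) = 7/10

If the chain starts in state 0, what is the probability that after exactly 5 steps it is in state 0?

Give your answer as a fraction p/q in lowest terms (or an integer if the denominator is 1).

Answer: 10749/25000

Derivation:
Computing P^5 by repeated multiplication:
P^1 =
  0: [3/5, 2/5]
  1: [3/10, 7/10]
P^2 =
  0: [12/25, 13/25]
  1: [39/100, 61/100]
P^3 =
  0: [111/250, 139/250]
  1: [417/1000, 583/1000]
P^4 =
  0: [1083/2500, 1417/2500]
  1: [4251/10000, 5749/10000]
P^5 =
  0: [10749/25000, 14251/25000]
  1: [42753/100000, 57247/100000]

(P^5)[0 -> 0] = 10749/25000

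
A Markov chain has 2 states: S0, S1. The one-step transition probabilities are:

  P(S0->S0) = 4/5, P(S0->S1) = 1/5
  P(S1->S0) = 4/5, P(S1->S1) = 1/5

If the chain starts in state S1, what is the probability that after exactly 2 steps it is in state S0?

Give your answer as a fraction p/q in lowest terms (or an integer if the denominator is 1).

Answer: 4/5

Derivation:
Computing P^2 by repeated multiplication:
P^1 =
  S0: [4/5, 1/5]
  S1: [4/5, 1/5]
P^2 =
  S0: [4/5, 1/5]
  S1: [4/5, 1/5]

(P^2)[S1 -> S0] = 4/5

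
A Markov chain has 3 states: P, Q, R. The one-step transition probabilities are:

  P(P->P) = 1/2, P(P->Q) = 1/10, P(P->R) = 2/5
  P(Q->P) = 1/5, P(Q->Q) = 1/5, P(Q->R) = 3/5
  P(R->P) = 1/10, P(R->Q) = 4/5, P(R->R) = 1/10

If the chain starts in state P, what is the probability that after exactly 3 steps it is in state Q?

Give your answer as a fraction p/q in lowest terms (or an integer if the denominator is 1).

Answer: 349/1000

Derivation:
Computing P^3 by repeated multiplication:
P^1 =
  P: [1/2, 1/10, 2/5]
  Q: [1/5, 1/5, 3/5]
  R: [1/10, 4/5, 1/10]
P^2 =
  P: [31/100, 39/100, 3/10]
  Q: [1/5, 27/50, 13/50]
  R: [11/50, 1/4, 53/100]
P^3 =
  P: [263/1000, 349/1000, 97/250]
  Q: [117/500, 42/125, 43/100]
  R: [213/1000, 62/125, 291/1000]

(P^3)[P -> Q] = 349/1000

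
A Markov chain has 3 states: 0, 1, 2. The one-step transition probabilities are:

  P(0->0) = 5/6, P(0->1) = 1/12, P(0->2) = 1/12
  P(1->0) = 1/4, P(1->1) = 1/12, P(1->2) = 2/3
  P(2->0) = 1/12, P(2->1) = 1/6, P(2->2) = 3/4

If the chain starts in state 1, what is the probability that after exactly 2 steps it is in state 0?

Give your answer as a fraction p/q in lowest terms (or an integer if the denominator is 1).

Computing P^2 by repeated multiplication:
P^1 =
  0: [5/6, 1/12, 1/12]
  1: [1/4, 1/12, 2/3]
  2: [1/12, 1/6, 3/4]
P^2 =
  0: [13/18, 13/144, 3/16]
  1: [41/144, 5/36, 83/144]
  2: [25/144, 7/48, 49/72]

(P^2)[1 -> 0] = 41/144

Answer: 41/144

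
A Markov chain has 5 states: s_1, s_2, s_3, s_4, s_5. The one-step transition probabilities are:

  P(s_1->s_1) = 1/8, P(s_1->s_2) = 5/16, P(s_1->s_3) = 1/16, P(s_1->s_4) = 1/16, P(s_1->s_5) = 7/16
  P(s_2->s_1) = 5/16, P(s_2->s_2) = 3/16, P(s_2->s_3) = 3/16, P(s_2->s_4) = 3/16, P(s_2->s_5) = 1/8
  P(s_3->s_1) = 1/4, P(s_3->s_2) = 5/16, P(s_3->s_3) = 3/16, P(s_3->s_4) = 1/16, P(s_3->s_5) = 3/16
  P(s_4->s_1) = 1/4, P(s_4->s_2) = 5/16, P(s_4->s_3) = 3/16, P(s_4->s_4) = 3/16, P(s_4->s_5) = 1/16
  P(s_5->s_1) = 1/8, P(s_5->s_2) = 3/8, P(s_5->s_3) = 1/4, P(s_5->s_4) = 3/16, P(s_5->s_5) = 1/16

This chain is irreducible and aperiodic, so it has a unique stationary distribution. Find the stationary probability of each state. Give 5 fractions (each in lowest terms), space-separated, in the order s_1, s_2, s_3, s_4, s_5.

The stationary distribution satisfies pi = pi * P, i.e.:
  pi_s_1 = 1/8*pi_s_1 + 5/16*pi_s_2 + 1/4*pi_s_3 + 1/4*pi_s_4 + 1/8*pi_s_5
  pi_s_2 = 5/16*pi_s_1 + 3/16*pi_s_2 + 5/16*pi_s_3 + 5/16*pi_s_4 + 3/8*pi_s_5
  pi_s_3 = 1/16*pi_s_1 + 3/16*pi_s_2 + 3/16*pi_s_3 + 3/16*pi_s_4 + 1/4*pi_s_5
  pi_s_4 = 1/16*pi_s_1 + 3/16*pi_s_2 + 1/16*pi_s_3 + 3/16*pi_s_4 + 3/16*pi_s_5
  pi_s_5 = 7/16*pi_s_1 + 1/8*pi_s_2 + 3/16*pi_s_3 + 1/16*pi_s_4 + 1/16*pi_s_5
with normalization: pi_s_1 + pi_s_2 + pi_s_3 + pi_s_4 + pi_s_5 = 1.

Using the first 4 balance equations plus normalization, the linear system A*pi = b is:
  [-7/8, 5/16, 1/4, 1/4, 1/8] . pi = 0
  [5/16, -13/16, 5/16, 5/16, 3/8] . pi = 0
  [1/16, 3/16, -13/16, 3/16, 1/4] . pi = 0
  [1/16, 3/16, 1/16, -13/16, 3/16] . pi = 0
  [1, 1, 1, 1, 1] . pi = 1

Solving yields:
  pi_s_1 = 357/1639
  pi_s_2 = 472/1639
  pi_s_3 = 563/3278
  pi_s_4 = 455/3278
  pi_s_5 = 301/1639

Verification (pi * P):
  357/1639*1/8 + 472/1639*5/16 + 563/3278*1/4 + 455/3278*1/4 + 301/1639*1/8 = 357/1639 = pi_s_1  (ok)
  357/1639*5/16 + 472/1639*3/16 + 563/3278*5/16 + 455/3278*5/16 + 301/1639*3/8 = 472/1639 = pi_s_2  (ok)
  357/1639*1/16 + 472/1639*3/16 + 563/3278*3/16 + 455/3278*3/16 + 301/1639*1/4 = 563/3278 = pi_s_3  (ok)
  357/1639*1/16 + 472/1639*3/16 + 563/3278*1/16 + 455/3278*3/16 + 301/1639*3/16 = 455/3278 = pi_s_4  (ok)
  357/1639*7/16 + 472/1639*1/8 + 563/3278*3/16 + 455/3278*1/16 + 301/1639*1/16 = 301/1639 = pi_s_5  (ok)

Answer: 357/1639 472/1639 563/3278 455/3278 301/1639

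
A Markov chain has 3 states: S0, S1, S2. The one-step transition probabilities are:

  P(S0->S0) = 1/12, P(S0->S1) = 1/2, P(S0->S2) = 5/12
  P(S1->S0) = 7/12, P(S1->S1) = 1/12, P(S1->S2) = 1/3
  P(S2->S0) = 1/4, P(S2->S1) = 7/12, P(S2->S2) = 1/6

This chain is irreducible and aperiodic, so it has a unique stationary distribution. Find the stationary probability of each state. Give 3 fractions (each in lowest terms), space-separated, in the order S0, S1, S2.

Answer: 41/128 95/256 79/256

Derivation:
The stationary distribution satisfies pi = pi * P, i.e.:
  pi_S0 = 1/12*pi_S0 + 7/12*pi_S1 + 1/4*pi_S2
  pi_S1 = 1/2*pi_S0 + 1/12*pi_S1 + 7/12*pi_S2
  pi_S2 = 5/12*pi_S0 + 1/3*pi_S1 + 1/6*pi_S2
with normalization: pi_S0 + pi_S1 + pi_S2 = 1.

Using the first 2 balance equations plus normalization, the linear system A*pi = b is:
  [-11/12, 7/12, 1/4] . pi = 0
  [1/2, -11/12, 7/12] . pi = 0
  [1, 1, 1] . pi = 1

Solving yields:
  pi_S0 = 41/128
  pi_S1 = 95/256
  pi_S2 = 79/256

Verification (pi * P):
  41/128*1/12 + 95/256*7/12 + 79/256*1/4 = 41/128 = pi_S0  (ok)
  41/128*1/2 + 95/256*1/12 + 79/256*7/12 = 95/256 = pi_S1  (ok)
  41/128*5/12 + 95/256*1/3 + 79/256*1/6 = 79/256 = pi_S2  (ok)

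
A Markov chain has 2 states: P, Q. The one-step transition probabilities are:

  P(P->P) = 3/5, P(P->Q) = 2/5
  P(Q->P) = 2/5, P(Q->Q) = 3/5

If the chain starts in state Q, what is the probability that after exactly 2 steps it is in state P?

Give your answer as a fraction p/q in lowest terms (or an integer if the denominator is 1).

Computing P^2 by repeated multiplication:
P^1 =
  P: [3/5, 2/5]
  Q: [2/5, 3/5]
P^2 =
  P: [13/25, 12/25]
  Q: [12/25, 13/25]

(P^2)[Q -> P] = 12/25

Answer: 12/25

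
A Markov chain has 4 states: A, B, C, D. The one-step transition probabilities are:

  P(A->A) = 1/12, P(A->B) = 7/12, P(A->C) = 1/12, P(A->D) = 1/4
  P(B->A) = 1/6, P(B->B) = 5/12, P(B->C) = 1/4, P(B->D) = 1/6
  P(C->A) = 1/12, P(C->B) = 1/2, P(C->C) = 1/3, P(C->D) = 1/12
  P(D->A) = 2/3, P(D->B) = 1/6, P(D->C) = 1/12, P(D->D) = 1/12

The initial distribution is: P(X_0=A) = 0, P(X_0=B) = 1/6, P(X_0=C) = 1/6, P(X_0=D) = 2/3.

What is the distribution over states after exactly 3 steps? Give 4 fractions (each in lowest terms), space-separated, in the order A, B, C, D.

Answer: 2411/10368 355/864 79/384 391/2592

Derivation:
Propagating the distribution step by step (d_{t+1} = d_t * P):
d_0 = (A=0, B=1/6, C=1/6, D=2/3)
  d_1[A] = 0*1/12 + 1/6*1/6 + 1/6*1/12 + 2/3*2/3 = 35/72
  d_1[B] = 0*7/12 + 1/6*5/12 + 1/6*1/2 + 2/3*1/6 = 19/72
  d_1[C] = 0*1/12 + 1/6*1/4 + 1/6*1/3 + 2/3*1/12 = 11/72
  d_1[D] = 0*1/4 + 1/6*1/6 + 1/6*1/12 + 2/3*1/12 = 7/72
d_1 = (A=35/72, B=19/72, C=11/72, D=7/72)
  d_2[A] = 35/72*1/12 + 19/72*1/6 + 11/72*1/12 + 7/72*2/3 = 35/216
  d_2[B] = 35/72*7/12 + 19/72*5/12 + 11/72*1/2 + 7/72*1/6 = 35/72
  d_2[C] = 35/72*1/12 + 19/72*1/4 + 11/72*1/3 + 7/72*1/12 = 143/864
  d_2[D] = 35/72*1/4 + 19/72*1/6 + 11/72*1/12 + 7/72*1/12 = 161/864
d_2 = (A=35/216, B=35/72, C=143/864, D=161/864)
  d_3[A] = 35/216*1/12 + 35/72*1/6 + 143/864*1/12 + 161/864*2/3 = 2411/10368
  d_3[B] = 35/216*7/12 + 35/72*5/12 + 143/864*1/2 + 161/864*1/6 = 355/864
  d_3[C] = 35/216*1/12 + 35/72*1/4 + 143/864*1/3 + 161/864*1/12 = 79/384
  d_3[D] = 35/216*1/4 + 35/72*1/6 + 143/864*1/12 + 161/864*1/12 = 391/2592
d_3 = (A=2411/10368, B=355/864, C=79/384, D=391/2592)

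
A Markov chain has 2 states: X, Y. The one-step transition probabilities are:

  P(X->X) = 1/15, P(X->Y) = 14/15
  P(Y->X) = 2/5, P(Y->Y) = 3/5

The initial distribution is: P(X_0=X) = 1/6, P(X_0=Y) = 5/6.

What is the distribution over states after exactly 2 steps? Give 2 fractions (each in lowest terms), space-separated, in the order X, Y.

Propagating the distribution step by step (d_{t+1} = d_t * P):
d_0 = (X=1/6, Y=5/6)
  d_1[X] = 1/6*1/15 + 5/6*2/5 = 31/90
  d_1[Y] = 1/6*14/15 + 5/6*3/5 = 59/90
d_1 = (X=31/90, Y=59/90)
  d_2[X] = 31/90*1/15 + 59/90*2/5 = 77/270
  d_2[Y] = 31/90*14/15 + 59/90*3/5 = 193/270
d_2 = (X=77/270, Y=193/270)

Answer: 77/270 193/270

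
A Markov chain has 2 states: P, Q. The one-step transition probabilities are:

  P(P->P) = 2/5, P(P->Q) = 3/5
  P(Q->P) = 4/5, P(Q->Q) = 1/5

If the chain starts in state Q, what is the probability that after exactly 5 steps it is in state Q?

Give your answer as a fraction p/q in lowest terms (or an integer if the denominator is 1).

Answer: 1321/3125

Derivation:
Computing P^5 by repeated multiplication:
P^1 =
  P: [2/5, 3/5]
  Q: [4/5, 1/5]
P^2 =
  P: [16/25, 9/25]
  Q: [12/25, 13/25]
P^3 =
  P: [68/125, 57/125]
  Q: [76/125, 49/125]
P^4 =
  P: [364/625, 261/625]
  Q: [348/625, 277/625]
P^5 =
  P: [1772/3125, 1353/3125]
  Q: [1804/3125, 1321/3125]

(P^5)[Q -> Q] = 1321/3125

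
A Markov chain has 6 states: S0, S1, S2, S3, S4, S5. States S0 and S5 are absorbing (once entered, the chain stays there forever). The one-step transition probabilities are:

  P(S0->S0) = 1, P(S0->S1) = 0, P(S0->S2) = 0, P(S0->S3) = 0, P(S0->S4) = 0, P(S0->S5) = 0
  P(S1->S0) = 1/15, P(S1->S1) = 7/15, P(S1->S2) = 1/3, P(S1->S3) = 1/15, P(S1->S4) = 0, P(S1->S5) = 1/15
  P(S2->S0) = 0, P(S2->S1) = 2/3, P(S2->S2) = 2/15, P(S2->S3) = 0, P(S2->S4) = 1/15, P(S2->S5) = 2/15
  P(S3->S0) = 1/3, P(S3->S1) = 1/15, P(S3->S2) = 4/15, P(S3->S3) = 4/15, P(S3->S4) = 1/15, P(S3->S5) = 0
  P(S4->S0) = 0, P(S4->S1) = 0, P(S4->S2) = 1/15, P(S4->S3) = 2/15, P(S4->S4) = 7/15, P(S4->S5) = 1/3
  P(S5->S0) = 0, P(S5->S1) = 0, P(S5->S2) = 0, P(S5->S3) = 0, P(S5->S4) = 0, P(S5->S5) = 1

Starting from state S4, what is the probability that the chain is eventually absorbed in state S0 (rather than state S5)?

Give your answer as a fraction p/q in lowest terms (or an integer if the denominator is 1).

Answer: 806/4049

Derivation:
Let a_i = P(absorbed in S0 | start in state i).
Boundary conditions: a_S0 = 1, a_S5 = 0.
For each transient state i, a_i = sum_j P(i->j) * a_j:
  a_S1 = 1/15*a_S0 + 7/15*a_S1 + 1/3*a_S2 + 1/15*a_S3 + 0*a_S4 + 1/15*a_S5
  a_S2 = 0*a_S0 + 2/3*a_S1 + 2/15*a_S2 + 0*a_S3 + 1/15*a_S4 + 2/15*a_S5
  a_S3 = 1/3*a_S0 + 1/15*a_S1 + 4/15*a_S2 + 4/15*a_S3 + 1/15*a_S4 + 0*a_S5
  a_S4 = 0*a_S0 + 0*a_S1 + 1/15*a_S2 + 2/15*a_S3 + 7/15*a_S4 + 1/3*a_S5

Substituting a_S0 = 1 and a_S5 = 0, rearrange to (I - Q) a = r where r[i] = P(i -> S0):
  [8/15, -1/3, -1/15, 0] . (a_S1, a_S2, a_S3, a_S4) = 1/15
  [-2/3, 13/15, 0, -1/15] . (a_S1, a_S2, a_S3, a_S4) = 0
  [-1/15, -4/15, 11/15, -1/15] . (a_S1, a_S2, a_S3, a_S4) = 1/3
  [0, -1/15, -2/15, 8/15] . (a_S1, a_S2, a_S3, a_S4) = 0

Solving yields:
  a_S1 = 1664/4049
  a_S2 = 1342/4049
  a_S3 = 2553/4049
  a_S4 = 806/4049

Starting state is S4, so the absorption probability is a_S4 = 806/4049.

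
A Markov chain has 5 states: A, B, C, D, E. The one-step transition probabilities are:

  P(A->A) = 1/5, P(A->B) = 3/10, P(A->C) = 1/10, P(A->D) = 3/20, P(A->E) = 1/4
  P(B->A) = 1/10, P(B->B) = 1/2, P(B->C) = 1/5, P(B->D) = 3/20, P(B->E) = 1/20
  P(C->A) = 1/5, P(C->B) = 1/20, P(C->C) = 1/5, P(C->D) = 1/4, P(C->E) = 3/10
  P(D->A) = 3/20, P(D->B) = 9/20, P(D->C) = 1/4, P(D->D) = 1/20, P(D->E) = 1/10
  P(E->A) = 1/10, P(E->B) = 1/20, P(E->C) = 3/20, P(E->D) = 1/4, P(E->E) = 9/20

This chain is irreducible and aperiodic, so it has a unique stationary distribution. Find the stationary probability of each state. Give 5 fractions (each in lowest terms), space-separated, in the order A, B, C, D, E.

Answer: 13667/96848 27213/96848 8885/48424 8385/48424 5357/24212

Derivation:
The stationary distribution satisfies pi = pi * P, i.e.:
  pi_A = 1/5*pi_A + 1/10*pi_B + 1/5*pi_C + 3/20*pi_D + 1/10*pi_E
  pi_B = 3/10*pi_A + 1/2*pi_B + 1/20*pi_C + 9/20*pi_D + 1/20*pi_E
  pi_C = 1/10*pi_A + 1/5*pi_B + 1/5*pi_C + 1/4*pi_D + 3/20*pi_E
  pi_D = 3/20*pi_A + 3/20*pi_B + 1/4*pi_C + 1/20*pi_D + 1/4*pi_E
  pi_E = 1/4*pi_A + 1/20*pi_B + 3/10*pi_C + 1/10*pi_D + 9/20*pi_E
with normalization: pi_A + pi_B + pi_C + pi_D + pi_E = 1.

Using the first 4 balance equations plus normalization, the linear system A*pi = b is:
  [-4/5, 1/10, 1/5, 3/20, 1/10] . pi = 0
  [3/10, -1/2, 1/20, 9/20, 1/20] . pi = 0
  [1/10, 1/5, -4/5, 1/4, 3/20] . pi = 0
  [3/20, 3/20, 1/4, -19/20, 1/4] . pi = 0
  [1, 1, 1, 1, 1] . pi = 1

Solving yields:
  pi_A = 13667/96848
  pi_B = 27213/96848
  pi_C = 8885/48424
  pi_D = 8385/48424
  pi_E = 5357/24212

Verification (pi * P):
  13667/96848*1/5 + 27213/96848*1/10 + 8885/48424*1/5 + 8385/48424*3/20 + 5357/24212*1/10 = 13667/96848 = pi_A  (ok)
  13667/96848*3/10 + 27213/96848*1/2 + 8885/48424*1/20 + 8385/48424*9/20 + 5357/24212*1/20 = 27213/96848 = pi_B  (ok)
  13667/96848*1/10 + 27213/96848*1/5 + 8885/48424*1/5 + 8385/48424*1/4 + 5357/24212*3/20 = 8885/48424 = pi_C  (ok)
  13667/96848*3/20 + 27213/96848*3/20 + 8885/48424*1/4 + 8385/48424*1/20 + 5357/24212*1/4 = 8385/48424 = pi_D  (ok)
  13667/96848*1/4 + 27213/96848*1/20 + 8885/48424*3/10 + 8385/48424*1/10 + 5357/24212*9/20 = 5357/24212 = pi_E  (ok)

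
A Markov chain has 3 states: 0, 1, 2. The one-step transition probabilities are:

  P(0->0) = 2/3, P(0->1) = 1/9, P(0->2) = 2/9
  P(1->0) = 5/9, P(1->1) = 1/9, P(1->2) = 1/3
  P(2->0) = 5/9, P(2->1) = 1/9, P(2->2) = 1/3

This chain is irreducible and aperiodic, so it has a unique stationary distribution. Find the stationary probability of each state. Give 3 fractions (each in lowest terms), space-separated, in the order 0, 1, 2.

Answer: 5/8 1/9 19/72

Derivation:
The stationary distribution satisfies pi = pi * P, i.e.:
  pi_0 = 2/3*pi_0 + 5/9*pi_1 + 5/9*pi_2
  pi_1 = 1/9*pi_0 + 1/9*pi_1 + 1/9*pi_2
  pi_2 = 2/9*pi_0 + 1/3*pi_1 + 1/3*pi_2
with normalization: pi_0 + pi_1 + pi_2 = 1.

Using the first 2 balance equations plus normalization, the linear system A*pi = b is:
  [-1/3, 5/9, 5/9] . pi = 0
  [1/9, -8/9, 1/9] . pi = 0
  [1, 1, 1] . pi = 1

Solving yields:
  pi_0 = 5/8
  pi_1 = 1/9
  pi_2 = 19/72

Verification (pi * P):
  5/8*2/3 + 1/9*5/9 + 19/72*5/9 = 5/8 = pi_0  (ok)
  5/8*1/9 + 1/9*1/9 + 19/72*1/9 = 1/9 = pi_1  (ok)
  5/8*2/9 + 1/9*1/3 + 19/72*1/3 = 19/72 = pi_2  (ok)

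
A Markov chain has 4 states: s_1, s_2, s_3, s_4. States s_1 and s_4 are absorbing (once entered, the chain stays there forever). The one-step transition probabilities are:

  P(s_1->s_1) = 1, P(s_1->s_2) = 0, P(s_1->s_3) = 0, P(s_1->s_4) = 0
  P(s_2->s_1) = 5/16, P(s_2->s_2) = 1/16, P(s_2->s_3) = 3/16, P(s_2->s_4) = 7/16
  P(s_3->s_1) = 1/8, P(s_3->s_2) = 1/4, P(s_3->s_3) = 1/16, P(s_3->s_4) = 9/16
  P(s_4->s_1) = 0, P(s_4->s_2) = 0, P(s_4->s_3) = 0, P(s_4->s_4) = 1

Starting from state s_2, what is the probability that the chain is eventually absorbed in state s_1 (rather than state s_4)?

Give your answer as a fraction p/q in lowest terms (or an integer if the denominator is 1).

Answer: 27/71

Derivation:
Let a_i = P(absorbed in s_1 | start in state i).
Boundary conditions: a_s_1 = 1, a_s_4 = 0.
For each transient state i, a_i = sum_j P(i->j) * a_j:
  a_s_2 = 5/16*a_s_1 + 1/16*a_s_2 + 3/16*a_s_3 + 7/16*a_s_4
  a_s_3 = 1/8*a_s_1 + 1/4*a_s_2 + 1/16*a_s_3 + 9/16*a_s_4

Substituting a_s_1 = 1 and a_s_4 = 0, rearrange to (I - Q) a = r where r[i] = P(i -> s_1):
  [15/16, -3/16] . (a_s_2, a_s_3) = 5/16
  [-1/4, 15/16] . (a_s_2, a_s_3) = 1/8

Solving yields:
  a_s_2 = 27/71
  a_s_3 = 50/213

Starting state is s_2, so the absorption probability is a_s_2 = 27/71.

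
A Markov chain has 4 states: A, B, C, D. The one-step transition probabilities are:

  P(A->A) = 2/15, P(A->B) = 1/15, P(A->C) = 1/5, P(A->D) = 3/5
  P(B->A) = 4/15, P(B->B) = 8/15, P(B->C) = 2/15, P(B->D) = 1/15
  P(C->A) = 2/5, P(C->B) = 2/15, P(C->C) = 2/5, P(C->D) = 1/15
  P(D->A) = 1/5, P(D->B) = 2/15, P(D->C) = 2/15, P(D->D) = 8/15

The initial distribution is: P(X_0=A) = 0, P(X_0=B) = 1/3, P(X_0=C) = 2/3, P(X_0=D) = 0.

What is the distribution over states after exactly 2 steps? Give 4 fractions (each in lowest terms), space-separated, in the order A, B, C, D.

Answer: 173/675 146/675 6/25 194/675

Derivation:
Propagating the distribution step by step (d_{t+1} = d_t * P):
d_0 = (A=0, B=1/3, C=2/3, D=0)
  d_1[A] = 0*2/15 + 1/3*4/15 + 2/3*2/5 + 0*1/5 = 16/45
  d_1[B] = 0*1/15 + 1/3*8/15 + 2/3*2/15 + 0*2/15 = 4/15
  d_1[C] = 0*1/5 + 1/3*2/15 + 2/3*2/5 + 0*2/15 = 14/45
  d_1[D] = 0*3/5 + 1/3*1/15 + 2/3*1/15 + 0*8/15 = 1/15
d_1 = (A=16/45, B=4/15, C=14/45, D=1/15)
  d_2[A] = 16/45*2/15 + 4/15*4/15 + 14/45*2/5 + 1/15*1/5 = 173/675
  d_2[B] = 16/45*1/15 + 4/15*8/15 + 14/45*2/15 + 1/15*2/15 = 146/675
  d_2[C] = 16/45*1/5 + 4/15*2/15 + 14/45*2/5 + 1/15*2/15 = 6/25
  d_2[D] = 16/45*3/5 + 4/15*1/15 + 14/45*1/15 + 1/15*8/15 = 194/675
d_2 = (A=173/675, B=146/675, C=6/25, D=194/675)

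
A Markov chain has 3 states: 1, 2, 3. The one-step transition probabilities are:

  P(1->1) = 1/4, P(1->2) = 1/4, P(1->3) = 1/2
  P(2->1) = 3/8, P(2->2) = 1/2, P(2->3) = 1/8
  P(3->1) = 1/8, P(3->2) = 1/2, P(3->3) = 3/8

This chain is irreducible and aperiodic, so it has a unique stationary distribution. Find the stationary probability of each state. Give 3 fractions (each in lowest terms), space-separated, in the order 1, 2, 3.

Answer: 4/15 13/30 3/10

Derivation:
The stationary distribution satisfies pi = pi * P, i.e.:
  pi_1 = 1/4*pi_1 + 3/8*pi_2 + 1/8*pi_3
  pi_2 = 1/4*pi_1 + 1/2*pi_2 + 1/2*pi_3
  pi_3 = 1/2*pi_1 + 1/8*pi_2 + 3/8*pi_3
with normalization: pi_1 + pi_2 + pi_3 = 1.

Using the first 2 balance equations plus normalization, the linear system A*pi = b is:
  [-3/4, 3/8, 1/8] . pi = 0
  [1/4, -1/2, 1/2] . pi = 0
  [1, 1, 1] . pi = 1

Solving yields:
  pi_1 = 4/15
  pi_2 = 13/30
  pi_3 = 3/10

Verification (pi * P):
  4/15*1/4 + 13/30*3/8 + 3/10*1/8 = 4/15 = pi_1  (ok)
  4/15*1/4 + 13/30*1/2 + 3/10*1/2 = 13/30 = pi_2  (ok)
  4/15*1/2 + 13/30*1/8 + 3/10*3/8 = 3/10 = pi_3  (ok)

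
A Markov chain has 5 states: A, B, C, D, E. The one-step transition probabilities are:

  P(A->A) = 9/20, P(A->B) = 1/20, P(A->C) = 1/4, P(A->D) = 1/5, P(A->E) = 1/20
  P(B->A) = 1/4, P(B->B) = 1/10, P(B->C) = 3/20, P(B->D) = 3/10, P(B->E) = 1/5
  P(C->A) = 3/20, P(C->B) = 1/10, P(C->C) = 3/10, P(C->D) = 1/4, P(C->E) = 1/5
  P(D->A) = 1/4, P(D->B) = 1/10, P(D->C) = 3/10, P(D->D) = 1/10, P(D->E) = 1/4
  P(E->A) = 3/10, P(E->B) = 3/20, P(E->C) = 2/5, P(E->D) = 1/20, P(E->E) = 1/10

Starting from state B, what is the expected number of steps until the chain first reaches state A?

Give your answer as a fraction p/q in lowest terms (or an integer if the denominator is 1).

Answer: 60880/14171

Derivation:
Let h_i = expected steps to first reach A from state i.
Boundary: h_A = 0.
First-step equations for the other states:
  h_B = 1 + 1/4*h_A + 1/10*h_B + 3/20*h_C + 3/10*h_D + 1/5*h_E
  h_C = 1 + 3/20*h_A + 1/10*h_B + 3/10*h_C + 1/4*h_D + 1/5*h_E
  h_D = 1 + 1/4*h_A + 1/10*h_B + 3/10*h_C + 1/10*h_D + 1/4*h_E
  h_E = 1 + 3/10*h_A + 3/20*h_B + 2/5*h_C + 1/20*h_D + 1/10*h_E

Substituting h_A = 0 and rearranging gives the linear system (I - Q) h = 1:
  [9/10, -3/20, -3/10, -1/5] . (h_B, h_C, h_D, h_E) = 1
  [-1/10, 7/10, -1/4, -1/5] . (h_B, h_C, h_D, h_E) = 1
  [-1/10, -3/10, 9/10, -1/4] . (h_B, h_C, h_D, h_E) = 1
  [-3/20, -2/5, -1/20, 9/10] . (h_B, h_C, h_D, h_E) = 1

Solving yields:
  h_B = 60880/14171
  h_C = 203980/42513
  h_D = 185140/42513
  h_E = 59540/14171

Starting state is B, so the expected hitting time is h_B = 60880/14171.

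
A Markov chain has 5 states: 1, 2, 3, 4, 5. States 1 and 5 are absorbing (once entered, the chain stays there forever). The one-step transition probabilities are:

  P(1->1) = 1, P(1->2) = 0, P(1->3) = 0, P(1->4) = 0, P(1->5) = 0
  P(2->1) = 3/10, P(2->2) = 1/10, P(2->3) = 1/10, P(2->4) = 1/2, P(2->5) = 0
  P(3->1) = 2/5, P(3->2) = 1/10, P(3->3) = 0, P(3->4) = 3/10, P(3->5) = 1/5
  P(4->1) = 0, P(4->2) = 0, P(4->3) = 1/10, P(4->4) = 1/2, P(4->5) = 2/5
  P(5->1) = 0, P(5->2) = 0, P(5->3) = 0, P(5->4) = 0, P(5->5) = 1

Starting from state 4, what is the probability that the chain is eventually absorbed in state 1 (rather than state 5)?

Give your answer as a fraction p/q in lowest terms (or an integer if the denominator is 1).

Answer: 39/413

Derivation:
Let a_i = P(absorbed in 1 | start in state i).
Boundary conditions: a_1 = 1, a_5 = 0.
For each transient state i, a_i = sum_j P(i->j) * a_j:
  a_2 = 3/10*a_1 + 1/10*a_2 + 1/10*a_3 + 1/2*a_4 + 0*a_5
  a_3 = 2/5*a_1 + 1/10*a_2 + 0*a_3 + 3/10*a_4 + 1/5*a_5
  a_4 = 0*a_1 + 0*a_2 + 1/10*a_3 + 1/2*a_4 + 2/5*a_5

Substituting a_1 = 1 and a_5 = 0, rearrange to (I - Q) a = r where r[i] = P(i -> 1):
  [9/10, -1/10, -1/2] . (a_2, a_3, a_4) = 3/10
  [-1/10, 1, -3/10] . (a_2, a_3, a_4) = 2/5
  [0, -1/10, 1/2] . (a_2, a_3, a_4) = 0

Solving yields:
  a_2 = 181/413
  a_3 = 195/413
  a_4 = 39/413

Starting state is 4, so the absorption probability is a_4 = 39/413.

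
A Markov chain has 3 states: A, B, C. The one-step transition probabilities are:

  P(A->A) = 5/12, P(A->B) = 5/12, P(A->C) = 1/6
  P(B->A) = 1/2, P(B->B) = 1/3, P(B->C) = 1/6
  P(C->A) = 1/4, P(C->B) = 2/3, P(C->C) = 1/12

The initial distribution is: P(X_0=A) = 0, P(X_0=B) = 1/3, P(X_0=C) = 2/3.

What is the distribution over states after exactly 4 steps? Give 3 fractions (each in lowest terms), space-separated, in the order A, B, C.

Propagating the distribution step by step (d_{t+1} = d_t * P):
d_0 = (A=0, B=1/3, C=2/3)
  d_1[A] = 0*5/12 + 1/3*1/2 + 2/3*1/4 = 1/3
  d_1[B] = 0*5/12 + 1/3*1/3 + 2/3*2/3 = 5/9
  d_1[C] = 0*1/6 + 1/3*1/6 + 2/3*1/12 = 1/9
d_1 = (A=1/3, B=5/9, C=1/9)
  d_2[A] = 1/3*5/12 + 5/9*1/2 + 1/9*1/4 = 4/9
  d_2[B] = 1/3*5/12 + 5/9*1/3 + 1/9*2/3 = 43/108
  d_2[C] = 1/3*1/6 + 5/9*1/6 + 1/9*1/12 = 17/108
d_2 = (A=4/9, B=43/108, C=17/108)
  d_3[A] = 4/9*5/12 + 43/108*1/2 + 17/108*1/4 = 61/144
  d_3[B] = 4/9*5/12 + 43/108*1/3 + 17/108*2/3 = 137/324
  d_3[C] = 4/9*1/6 + 43/108*1/6 + 17/108*1/12 = 199/1296
d_3 = (A=61/144, B=137/324, C=199/1296)
  d_4[A] = 61/144*5/12 + 137/324*1/2 + 199/1296*1/4 = 1105/2592
  d_4[B] = 61/144*5/12 + 137/324*1/3 + 199/1296*2/3 = 6529/15552
  d_4[C] = 61/144*1/6 + 137/324*1/6 + 199/1296*1/12 = 2393/15552
d_4 = (A=1105/2592, B=6529/15552, C=2393/15552)

Answer: 1105/2592 6529/15552 2393/15552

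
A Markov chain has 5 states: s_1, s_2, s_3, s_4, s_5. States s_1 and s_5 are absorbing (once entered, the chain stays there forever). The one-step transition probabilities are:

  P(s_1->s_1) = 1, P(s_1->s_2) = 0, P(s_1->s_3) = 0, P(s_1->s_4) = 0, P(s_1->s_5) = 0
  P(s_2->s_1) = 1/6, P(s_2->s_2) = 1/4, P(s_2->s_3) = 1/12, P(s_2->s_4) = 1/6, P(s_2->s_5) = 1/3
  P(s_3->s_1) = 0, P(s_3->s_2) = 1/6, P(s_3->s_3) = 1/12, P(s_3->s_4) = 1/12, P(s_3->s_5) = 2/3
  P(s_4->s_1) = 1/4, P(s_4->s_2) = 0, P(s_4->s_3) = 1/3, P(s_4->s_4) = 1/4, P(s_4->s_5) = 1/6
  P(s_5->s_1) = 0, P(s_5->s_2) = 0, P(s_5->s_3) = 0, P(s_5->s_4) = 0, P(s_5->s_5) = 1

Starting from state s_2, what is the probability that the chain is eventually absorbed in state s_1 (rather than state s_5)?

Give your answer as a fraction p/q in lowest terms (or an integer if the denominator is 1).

Answer: 259/821

Derivation:
Let a_i = P(absorbed in s_1 | start in state i).
Boundary conditions: a_s_1 = 1, a_s_5 = 0.
For each transient state i, a_i = sum_j P(i->j) * a_j:
  a_s_2 = 1/6*a_s_1 + 1/4*a_s_2 + 1/12*a_s_3 + 1/6*a_s_4 + 1/3*a_s_5
  a_s_3 = 0*a_s_1 + 1/6*a_s_2 + 1/12*a_s_3 + 1/12*a_s_4 + 2/3*a_s_5
  a_s_4 = 1/4*a_s_1 + 0*a_s_2 + 1/3*a_s_3 + 1/4*a_s_4 + 1/6*a_s_5

Substituting a_s_1 = 1 and a_s_5 = 0, rearrange to (I - Q) a = r where r[i] = P(i -> s_1):
  [3/4, -1/12, -1/6] . (a_s_2, a_s_3, a_s_4) = 1/6
  [-1/6, 11/12, -1/12] . (a_s_2, a_s_3, a_s_4) = 0
  [0, -1/3, 3/4] . (a_s_2, a_s_3, a_s_4) = 1/4

Solving yields:
  a_s_2 = 259/821
  a_s_3 = 75/821
  a_s_4 = 307/821

Starting state is s_2, so the absorption probability is a_s_2 = 259/821.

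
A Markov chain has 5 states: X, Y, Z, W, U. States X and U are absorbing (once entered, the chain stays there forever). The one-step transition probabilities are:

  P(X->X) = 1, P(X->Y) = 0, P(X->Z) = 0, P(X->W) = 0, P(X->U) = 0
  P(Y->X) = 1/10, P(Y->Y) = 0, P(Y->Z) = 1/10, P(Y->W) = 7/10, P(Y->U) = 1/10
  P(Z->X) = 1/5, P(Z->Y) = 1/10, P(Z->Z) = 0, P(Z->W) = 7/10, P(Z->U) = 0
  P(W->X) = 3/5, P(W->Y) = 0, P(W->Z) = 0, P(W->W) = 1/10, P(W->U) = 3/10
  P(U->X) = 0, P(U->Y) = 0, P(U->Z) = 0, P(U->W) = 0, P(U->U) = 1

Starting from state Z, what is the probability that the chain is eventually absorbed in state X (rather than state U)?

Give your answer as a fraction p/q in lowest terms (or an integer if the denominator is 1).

Answer: 217/297

Derivation:
Let a_i = P(absorbed in X | start in state i).
Boundary conditions: a_X = 1, a_U = 0.
For each transient state i, a_i = sum_j P(i->j) * a_j:
  a_Y = 1/10*a_X + 0*a_Y + 1/10*a_Z + 7/10*a_W + 1/10*a_U
  a_Z = 1/5*a_X + 1/10*a_Y + 0*a_Z + 7/10*a_W + 0*a_U
  a_W = 3/5*a_X + 0*a_Y + 0*a_Z + 1/10*a_W + 3/10*a_U

Substituting a_X = 1 and a_U = 0, rearrange to (I - Q) a = r where r[i] = P(i -> X):
  [1, -1/10, -7/10] . (a_Y, a_Z, a_W) = 1/10
  [-1/10, 1, -7/10] . (a_Y, a_Z, a_W) = 1/5
  [0, 0, 9/10] . (a_Y, a_Z, a_W) = 3/5

Solving yields:
  a_Y = 190/297
  a_Z = 217/297
  a_W = 2/3

Starting state is Z, so the absorption probability is a_Z = 217/297.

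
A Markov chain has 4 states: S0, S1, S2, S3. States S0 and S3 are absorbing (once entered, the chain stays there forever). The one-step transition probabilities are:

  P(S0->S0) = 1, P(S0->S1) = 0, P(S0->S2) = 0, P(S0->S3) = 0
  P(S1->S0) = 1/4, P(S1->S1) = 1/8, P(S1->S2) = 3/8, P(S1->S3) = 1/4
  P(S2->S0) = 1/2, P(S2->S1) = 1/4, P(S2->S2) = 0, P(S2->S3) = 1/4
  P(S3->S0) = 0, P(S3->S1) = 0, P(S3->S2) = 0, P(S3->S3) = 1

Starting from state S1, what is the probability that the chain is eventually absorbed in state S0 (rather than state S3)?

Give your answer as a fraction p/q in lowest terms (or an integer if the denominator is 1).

Answer: 14/25

Derivation:
Let a_i = P(absorbed in S0 | start in state i).
Boundary conditions: a_S0 = 1, a_S3 = 0.
For each transient state i, a_i = sum_j P(i->j) * a_j:
  a_S1 = 1/4*a_S0 + 1/8*a_S1 + 3/8*a_S2 + 1/4*a_S3
  a_S2 = 1/2*a_S0 + 1/4*a_S1 + 0*a_S2 + 1/4*a_S3

Substituting a_S0 = 1 and a_S3 = 0, rearrange to (I - Q) a = r where r[i] = P(i -> S0):
  [7/8, -3/8] . (a_S1, a_S2) = 1/4
  [-1/4, 1] . (a_S1, a_S2) = 1/2

Solving yields:
  a_S1 = 14/25
  a_S2 = 16/25

Starting state is S1, so the absorption probability is a_S1 = 14/25.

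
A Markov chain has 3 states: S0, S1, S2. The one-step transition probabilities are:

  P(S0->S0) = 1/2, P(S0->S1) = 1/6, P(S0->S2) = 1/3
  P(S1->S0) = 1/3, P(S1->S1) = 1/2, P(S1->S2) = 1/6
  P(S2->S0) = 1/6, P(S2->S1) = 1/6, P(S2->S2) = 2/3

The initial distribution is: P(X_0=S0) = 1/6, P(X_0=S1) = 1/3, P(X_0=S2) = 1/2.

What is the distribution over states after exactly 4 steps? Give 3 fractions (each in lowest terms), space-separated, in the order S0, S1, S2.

Answer: 76/243 61/243 106/243

Derivation:
Propagating the distribution step by step (d_{t+1} = d_t * P):
d_0 = (S0=1/6, S1=1/3, S2=1/2)
  d_1[S0] = 1/6*1/2 + 1/3*1/3 + 1/2*1/6 = 5/18
  d_1[S1] = 1/6*1/6 + 1/3*1/2 + 1/2*1/6 = 5/18
  d_1[S2] = 1/6*1/3 + 1/3*1/6 + 1/2*2/3 = 4/9
d_1 = (S0=5/18, S1=5/18, S2=4/9)
  d_2[S0] = 5/18*1/2 + 5/18*1/3 + 4/9*1/6 = 11/36
  d_2[S1] = 5/18*1/6 + 5/18*1/2 + 4/9*1/6 = 7/27
  d_2[S2] = 5/18*1/3 + 5/18*1/6 + 4/9*2/3 = 47/108
d_2 = (S0=11/36, S1=7/27, S2=47/108)
  d_3[S0] = 11/36*1/2 + 7/27*1/3 + 47/108*1/6 = 101/324
  d_3[S1] = 11/36*1/6 + 7/27*1/2 + 47/108*1/6 = 41/162
  d_3[S2] = 11/36*1/3 + 7/27*1/6 + 47/108*2/3 = 47/108
d_3 = (S0=101/324, S1=41/162, S2=47/108)
  d_4[S0] = 101/324*1/2 + 41/162*1/3 + 47/108*1/6 = 76/243
  d_4[S1] = 101/324*1/6 + 41/162*1/2 + 47/108*1/6 = 61/243
  d_4[S2] = 101/324*1/3 + 41/162*1/6 + 47/108*2/3 = 106/243
d_4 = (S0=76/243, S1=61/243, S2=106/243)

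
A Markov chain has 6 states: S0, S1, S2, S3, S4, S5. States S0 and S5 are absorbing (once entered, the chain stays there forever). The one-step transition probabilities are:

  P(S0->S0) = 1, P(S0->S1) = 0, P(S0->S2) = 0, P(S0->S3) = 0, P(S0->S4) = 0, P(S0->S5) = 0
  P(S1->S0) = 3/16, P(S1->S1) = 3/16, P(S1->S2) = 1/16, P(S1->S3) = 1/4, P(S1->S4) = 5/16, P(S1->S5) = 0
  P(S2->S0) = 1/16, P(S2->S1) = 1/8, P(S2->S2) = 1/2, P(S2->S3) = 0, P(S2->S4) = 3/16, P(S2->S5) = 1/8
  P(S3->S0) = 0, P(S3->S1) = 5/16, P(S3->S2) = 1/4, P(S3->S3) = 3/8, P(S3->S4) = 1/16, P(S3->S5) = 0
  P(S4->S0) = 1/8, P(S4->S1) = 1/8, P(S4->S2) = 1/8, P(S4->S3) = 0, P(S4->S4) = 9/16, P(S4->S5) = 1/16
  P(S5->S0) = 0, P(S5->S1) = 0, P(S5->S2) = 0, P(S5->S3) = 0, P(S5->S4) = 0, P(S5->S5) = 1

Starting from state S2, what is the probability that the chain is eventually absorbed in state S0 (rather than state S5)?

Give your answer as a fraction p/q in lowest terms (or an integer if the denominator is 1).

Let a_i = P(absorbed in S0 | start in state i).
Boundary conditions: a_S0 = 1, a_S5 = 0.
For each transient state i, a_i = sum_j P(i->j) * a_j:
  a_S1 = 3/16*a_S0 + 3/16*a_S1 + 1/16*a_S2 + 1/4*a_S3 + 5/16*a_S4 + 0*a_S5
  a_S2 = 1/16*a_S0 + 1/8*a_S1 + 1/2*a_S2 + 0*a_S3 + 3/16*a_S4 + 1/8*a_S5
  a_S3 = 0*a_S0 + 5/16*a_S1 + 1/4*a_S2 + 3/8*a_S3 + 1/16*a_S4 + 0*a_S5
  a_S4 = 1/8*a_S0 + 1/8*a_S1 + 1/8*a_S2 + 0*a_S3 + 9/16*a_S4 + 1/16*a_S5

Substituting a_S0 = 1 and a_S5 = 0, rearrange to (I - Q) a = r where r[i] = P(i -> S0):
  [13/16, -1/16, -1/4, -5/16] . (a_S1, a_S2, a_S3, a_S4) = 3/16
  [-1/8, 1/2, 0, -3/16] . (a_S1, a_S2, a_S3, a_S4) = 1/16
  [-5/16, -1/4, 5/8, -1/16] . (a_S1, a_S2, a_S3, a_S4) = 0
  [-1/8, -1/8, 0, 7/16] . (a_S1, a_S2, a_S3, a_S4) = 1/8

Solving yields:
  a_S1 = 281/390
  a_S2 = 1069/1950
  a_S3 = 2513/3900
  a_S4 = 632/975

Starting state is S2, so the absorption probability is a_S2 = 1069/1950.

Answer: 1069/1950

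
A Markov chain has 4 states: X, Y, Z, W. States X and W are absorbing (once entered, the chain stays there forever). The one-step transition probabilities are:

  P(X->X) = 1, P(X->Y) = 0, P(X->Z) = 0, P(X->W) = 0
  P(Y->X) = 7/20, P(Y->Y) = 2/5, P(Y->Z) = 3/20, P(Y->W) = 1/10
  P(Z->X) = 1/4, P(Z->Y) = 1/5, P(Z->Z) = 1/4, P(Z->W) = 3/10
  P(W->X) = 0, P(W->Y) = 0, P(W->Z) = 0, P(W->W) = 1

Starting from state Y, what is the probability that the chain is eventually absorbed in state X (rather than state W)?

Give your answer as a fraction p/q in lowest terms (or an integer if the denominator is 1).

Let a_i = P(absorbed in X | start in state i).
Boundary conditions: a_X = 1, a_W = 0.
For each transient state i, a_i = sum_j P(i->j) * a_j:
  a_Y = 7/20*a_X + 2/5*a_Y + 3/20*a_Z + 1/10*a_W
  a_Z = 1/4*a_X + 1/5*a_Y + 1/4*a_Z + 3/10*a_W

Substituting a_X = 1 and a_W = 0, rearrange to (I - Q) a = r where r[i] = P(i -> X):
  [3/5, -3/20] . (a_Y, a_Z) = 7/20
  [-1/5, 3/4] . (a_Y, a_Z) = 1/4

Solving yields:
  a_Y = 5/7
  a_Z = 11/21

Starting state is Y, so the absorption probability is a_Y = 5/7.

Answer: 5/7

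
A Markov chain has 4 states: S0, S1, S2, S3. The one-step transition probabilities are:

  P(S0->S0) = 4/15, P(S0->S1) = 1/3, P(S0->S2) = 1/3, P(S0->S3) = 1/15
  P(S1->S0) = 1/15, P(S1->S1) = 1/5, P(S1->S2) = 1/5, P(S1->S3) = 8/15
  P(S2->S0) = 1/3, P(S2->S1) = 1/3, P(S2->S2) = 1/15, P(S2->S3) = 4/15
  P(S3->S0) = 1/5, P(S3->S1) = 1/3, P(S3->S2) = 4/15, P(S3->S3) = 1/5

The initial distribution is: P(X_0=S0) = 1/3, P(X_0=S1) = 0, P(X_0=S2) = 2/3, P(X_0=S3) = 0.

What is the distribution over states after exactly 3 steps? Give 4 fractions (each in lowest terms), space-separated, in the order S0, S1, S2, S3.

Propagating the distribution step by step (d_{t+1} = d_t * P):
d_0 = (S0=1/3, S1=0, S2=2/3, S3=0)
  d_1[S0] = 1/3*4/15 + 0*1/15 + 2/3*1/3 + 0*1/5 = 14/45
  d_1[S1] = 1/3*1/3 + 0*1/5 + 2/3*1/3 + 0*1/3 = 1/3
  d_1[S2] = 1/3*1/3 + 0*1/5 + 2/3*1/15 + 0*4/15 = 7/45
  d_1[S3] = 1/3*1/15 + 0*8/15 + 2/3*4/15 + 0*1/5 = 1/5
d_1 = (S0=14/45, S1=1/3, S2=7/45, S3=1/5)
  d_2[S0] = 14/45*4/15 + 1/3*1/15 + 7/45*1/3 + 1/5*1/5 = 133/675
  d_2[S1] = 14/45*1/3 + 1/3*1/5 + 7/45*1/3 + 1/5*1/3 = 13/45
  d_2[S2] = 14/45*1/3 + 1/3*1/5 + 7/45*1/15 + 1/5*4/15 = 158/675
  d_2[S3] = 14/45*1/15 + 1/3*8/15 + 7/45*4/15 + 1/5*1/5 = 7/25
d_2 = (S0=133/675, S1=13/45, S2=158/675, S3=7/25)
  d_3[S0] = 133/675*4/15 + 13/45*1/15 + 158/675*1/3 + 7/25*1/5 = 2084/10125
  d_3[S1] = 133/675*1/3 + 13/45*1/5 + 158/675*1/3 + 7/25*1/3 = 199/675
  d_3[S2] = 133/675*1/3 + 13/45*1/5 + 158/675*1/15 + 7/25*4/15 = 2164/10125
  d_3[S3] = 133/675*1/15 + 13/45*8/15 + 158/675*4/15 + 7/25*1/5 = 964/3375
d_3 = (S0=2084/10125, S1=199/675, S2=2164/10125, S3=964/3375)

Answer: 2084/10125 199/675 2164/10125 964/3375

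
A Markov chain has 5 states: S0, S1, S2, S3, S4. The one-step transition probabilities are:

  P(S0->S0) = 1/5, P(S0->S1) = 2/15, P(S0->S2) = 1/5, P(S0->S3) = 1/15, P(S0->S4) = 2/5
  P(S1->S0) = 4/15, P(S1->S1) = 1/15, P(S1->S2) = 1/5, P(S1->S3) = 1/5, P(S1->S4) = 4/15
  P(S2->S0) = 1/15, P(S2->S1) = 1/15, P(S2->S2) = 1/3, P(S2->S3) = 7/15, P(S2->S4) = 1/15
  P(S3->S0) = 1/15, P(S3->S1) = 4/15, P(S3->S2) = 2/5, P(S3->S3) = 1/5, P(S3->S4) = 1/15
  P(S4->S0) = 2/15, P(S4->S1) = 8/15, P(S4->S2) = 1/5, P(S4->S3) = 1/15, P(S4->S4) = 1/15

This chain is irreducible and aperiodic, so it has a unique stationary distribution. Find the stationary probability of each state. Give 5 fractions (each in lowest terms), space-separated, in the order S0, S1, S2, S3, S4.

Answer: 556/4181 4843/25086 1195/4181 2992/12543 1251/8362

Derivation:
The stationary distribution satisfies pi = pi * P, i.e.:
  pi_S0 = 1/5*pi_S0 + 4/15*pi_S1 + 1/15*pi_S2 + 1/15*pi_S3 + 2/15*pi_S4
  pi_S1 = 2/15*pi_S0 + 1/15*pi_S1 + 1/15*pi_S2 + 4/15*pi_S3 + 8/15*pi_S4
  pi_S2 = 1/5*pi_S0 + 1/5*pi_S1 + 1/3*pi_S2 + 2/5*pi_S3 + 1/5*pi_S4
  pi_S3 = 1/15*pi_S0 + 1/5*pi_S1 + 7/15*pi_S2 + 1/5*pi_S3 + 1/15*pi_S4
  pi_S4 = 2/5*pi_S0 + 4/15*pi_S1 + 1/15*pi_S2 + 1/15*pi_S3 + 1/15*pi_S4
with normalization: pi_S0 + pi_S1 + pi_S2 + pi_S3 + pi_S4 = 1.

Using the first 4 balance equations plus normalization, the linear system A*pi = b is:
  [-4/5, 4/15, 1/15, 1/15, 2/15] . pi = 0
  [2/15, -14/15, 1/15, 4/15, 8/15] . pi = 0
  [1/5, 1/5, -2/3, 2/5, 1/5] . pi = 0
  [1/15, 1/5, 7/15, -4/5, 1/15] . pi = 0
  [1, 1, 1, 1, 1] . pi = 1

Solving yields:
  pi_S0 = 556/4181
  pi_S1 = 4843/25086
  pi_S2 = 1195/4181
  pi_S3 = 2992/12543
  pi_S4 = 1251/8362

Verification (pi * P):
  556/4181*1/5 + 4843/25086*4/15 + 1195/4181*1/15 + 2992/12543*1/15 + 1251/8362*2/15 = 556/4181 = pi_S0  (ok)
  556/4181*2/15 + 4843/25086*1/15 + 1195/4181*1/15 + 2992/12543*4/15 + 1251/8362*8/15 = 4843/25086 = pi_S1  (ok)
  556/4181*1/5 + 4843/25086*1/5 + 1195/4181*1/3 + 2992/12543*2/5 + 1251/8362*1/5 = 1195/4181 = pi_S2  (ok)
  556/4181*1/15 + 4843/25086*1/5 + 1195/4181*7/15 + 2992/12543*1/5 + 1251/8362*1/15 = 2992/12543 = pi_S3  (ok)
  556/4181*2/5 + 4843/25086*4/15 + 1195/4181*1/15 + 2992/12543*1/15 + 1251/8362*1/15 = 1251/8362 = pi_S4  (ok)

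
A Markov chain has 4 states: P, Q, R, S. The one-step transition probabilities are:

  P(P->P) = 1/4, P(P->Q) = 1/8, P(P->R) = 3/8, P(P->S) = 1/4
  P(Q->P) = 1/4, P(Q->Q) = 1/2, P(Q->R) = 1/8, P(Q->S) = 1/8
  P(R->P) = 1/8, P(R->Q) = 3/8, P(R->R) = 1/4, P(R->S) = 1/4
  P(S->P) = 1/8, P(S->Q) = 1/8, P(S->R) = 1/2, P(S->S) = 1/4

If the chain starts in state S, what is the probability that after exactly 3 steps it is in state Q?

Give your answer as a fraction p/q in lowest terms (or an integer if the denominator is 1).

Computing P^3 by repeated multiplication:
P^1 =
  P: [1/4, 1/8, 3/8, 1/4]
  Q: [1/4, 1/2, 1/8, 1/8]
  R: [1/8, 3/8, 1/4, 1/4]
  S: [1/8, 1/8, 1/2, 1/4]
P^2 =
  P: [11/64, 17/64, 21/64, 15/64]
  Q: [7/32, 11/32, 1/4, 3/16]
  R: [3/16, 21/64, 9/32, 13/64]
  S: [5/32, 19/64, 5/16, 15/64]
P^3 =
  P: [23/128, 157/512, 19/64, 111/512]
  Q: [25/128, 81/256, 9/32, 53/256]
  R: [97/512, 163/512, 145/512, 107/512]
  S: [93/512, 161/512, 149/512, 109/512]

(P^3)[S -> Q] = 161/512

Answer: 161/512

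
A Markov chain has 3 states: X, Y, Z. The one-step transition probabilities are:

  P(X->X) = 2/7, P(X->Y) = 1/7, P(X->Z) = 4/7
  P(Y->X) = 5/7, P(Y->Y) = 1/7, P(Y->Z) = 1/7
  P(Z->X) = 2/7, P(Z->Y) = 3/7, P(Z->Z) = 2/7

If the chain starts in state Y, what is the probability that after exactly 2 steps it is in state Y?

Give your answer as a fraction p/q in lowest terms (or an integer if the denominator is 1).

Answer: 9/49

Derivation:
Computing P^2 by repeated multiplication:
P^1 =
  X: [2/7, 1/7, 4/7]
  Y: [5/7, 1/7, 1/7]
  Z: [2/7, 3/7, 2/7]
P^2 =
  X: [17/49, 15/49, 17/49]
  Y: [17/49, 9/49, 23/49]
  Z: [23/49, 11/49, 15/49]

(P^2)[Y -> Y] = 9/49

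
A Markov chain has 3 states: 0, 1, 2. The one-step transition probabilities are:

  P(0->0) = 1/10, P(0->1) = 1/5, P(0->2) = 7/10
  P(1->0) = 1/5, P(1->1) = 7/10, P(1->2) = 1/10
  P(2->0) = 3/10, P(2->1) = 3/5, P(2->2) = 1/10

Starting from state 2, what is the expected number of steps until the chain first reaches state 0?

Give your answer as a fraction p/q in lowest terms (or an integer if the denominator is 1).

Let h_i = expected steps to first reach 0 from state i.
Boundary: h_0 = 0.
First-step equations for the other states:
  h_1 = 1 + 1/5*h_0 + 7/10*h_1 + 1/10*h_2
  h_2 = 1 + 3/10*h_0 + 3/5*h_1 + 1/10*h_2

Substituting h_0 = 0 and rearranging gives the linear system (I - Q) h = 1:
  [3/10, -1/10] . (h_1, h_2) = 1
  [-3/5, 9/10] . (h_1, h_2) = 1

Solving yields:
  h_1 = 100/21
  h_2 = 30/7

Starting state is 2, so the expected hitting time is h_2 = 30/7.

Answer: 30/7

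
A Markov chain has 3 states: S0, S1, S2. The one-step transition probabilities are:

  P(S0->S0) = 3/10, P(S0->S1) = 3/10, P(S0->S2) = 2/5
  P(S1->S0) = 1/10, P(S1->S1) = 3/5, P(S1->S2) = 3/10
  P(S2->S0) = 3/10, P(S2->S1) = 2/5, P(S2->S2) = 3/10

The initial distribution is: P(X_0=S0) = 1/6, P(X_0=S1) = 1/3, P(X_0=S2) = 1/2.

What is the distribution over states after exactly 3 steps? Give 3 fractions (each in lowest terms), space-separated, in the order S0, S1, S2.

Answer: 31/150 1417/3000 321/1000

Derivation:
Propagating the distribution step by step (d_{t+1} = d_t * P):
d_0 = (S0=1/6, S1=1/3, S2=1/2)
  d_1[S0] = 1/6*3/10 + 1/3*1/10 + 1/2*3/10 = 7/30
  d_1[S1] = 1/6*3/10 + 1/3*3/5 + 1/2*2/5 = 9/20
  d_1[S2] = 1/6*2/5 + 1/3*3/10 + 1/2*3/10 = 19/60
d_1 = (S0=7/30, S1=9/20, S2=19/60)
  d_2[S0] = 7/30*3/10 + 9/20*1/10 + 19/60*3/10 = 21/100
  d_2[S1] = 7/30*3/10 + 9/20*3/5 + 19/60*2/5 = 7/15
  d_2[S2] = 7/30*2/5 + 9/20*3/10 + 19/60*3/10 = 97/300
d_2 = (S0=21/100, S1=7/15, S2=97/300)
  d_3[S0] = 21/100*3/10 + 7/15*1/10 + 97/300*3/10 = 31/150
  d_3[S1] = 21/100*3/10 + 7/15*3/5 + 97/300*2/5 = 1417/3000
  d_3[S2] = 21/100*2/5 + 7/15*3/10 + 97/300*3/10 = 321/1000
d_3 = (S0=31/150, S1=1417/3000, S2=321/1000)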